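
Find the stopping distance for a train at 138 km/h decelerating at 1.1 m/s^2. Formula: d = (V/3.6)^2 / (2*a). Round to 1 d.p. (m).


Convert speed: V = 138 / 3.6 = 38.3333 m/s
V^2 = 1469.4444
d = 1469.4444 / (2 * 1.1)
d = 1469.4444 / 2.2
d = 667.9 m

667.9


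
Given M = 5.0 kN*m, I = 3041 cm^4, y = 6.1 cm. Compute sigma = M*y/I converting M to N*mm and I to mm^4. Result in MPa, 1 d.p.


Convert units:
M = 5.0 kN*m = 5000000 N*mm
y = 6.1 cm = 61 mm
I = 3041 cm^4 = 30410000 mm^4
sigma = 5000000 * 61 / 30410000
sigma = 10.0 MPa

10.0


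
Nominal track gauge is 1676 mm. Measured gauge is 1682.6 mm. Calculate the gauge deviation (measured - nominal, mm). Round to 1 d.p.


Deviation = measured - nominal
Deviation = 1682.6 - 1676
Deviation = 6.6 mm

6.6


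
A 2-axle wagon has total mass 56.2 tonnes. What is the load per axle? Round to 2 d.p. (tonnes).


Load per axle = total weight / number of axles
Load = 56.2 / 2
Load = 28.10 tonnes

28.10


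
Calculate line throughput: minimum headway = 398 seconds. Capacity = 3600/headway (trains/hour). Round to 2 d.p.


Capacity = 3600 / headway
Capacity = 3600 / 398
Capacity = 9.05 trains/hour

9.05


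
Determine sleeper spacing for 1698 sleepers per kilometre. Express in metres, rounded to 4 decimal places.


Spacing = 1000 m / number of sleepers
Spacing = 1000 / 1698
Spacing = 0.5889 m

0.5889


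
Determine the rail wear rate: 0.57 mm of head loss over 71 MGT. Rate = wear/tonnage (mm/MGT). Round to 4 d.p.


Wear rate = total wear / cumulative tonnage
Rate = 0.57 / 71
Rate = 0.0080 mm/MGT

0.0080


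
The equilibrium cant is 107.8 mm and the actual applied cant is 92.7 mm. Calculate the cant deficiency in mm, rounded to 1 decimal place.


Cant deficiency = equilibrium cant - actual cant
CD = 107.8 - 92.7
CD = 15.1 mm

15.1


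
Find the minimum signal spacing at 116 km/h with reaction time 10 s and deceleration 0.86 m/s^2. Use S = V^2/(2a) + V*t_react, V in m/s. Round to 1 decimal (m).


V = 116 / 3.6 = 32.2222 m/s
Braking distance = 32.2222^2 / (2*0.86) = 603.6463 m
Sighting distance = 32.2222 * 10 = 322.2222 m
S = 603.6463 + 322.2222 = 925.9 m

925.9


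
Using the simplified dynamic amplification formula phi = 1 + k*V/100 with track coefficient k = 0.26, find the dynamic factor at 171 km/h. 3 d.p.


phi = 1 + k * V / 100
phi = 1 + 0.26 * 171 / 100
phi = 1 + 0.4446
phi = 1.445

1.445


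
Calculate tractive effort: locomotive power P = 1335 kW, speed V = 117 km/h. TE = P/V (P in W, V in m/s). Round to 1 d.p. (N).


Convert: P = 1335 kW = 1335000 W
V = 117 / 3.6 = 32.5 m/s
TE = 1335000 / 32.5
TE = 41076.9 N

41076.9


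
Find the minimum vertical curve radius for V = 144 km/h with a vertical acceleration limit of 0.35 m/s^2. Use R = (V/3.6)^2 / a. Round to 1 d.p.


Convert speed: V = 144 / 3.6 = 40.0 m/s
V^2 = 1600.0 m^2/s^2
R_v = 1600.0 / 0.35
R_v = 4571.4 m

4571.4


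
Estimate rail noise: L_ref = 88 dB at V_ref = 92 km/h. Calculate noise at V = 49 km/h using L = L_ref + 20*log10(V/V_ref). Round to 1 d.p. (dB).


V/V_ref = 49 / 92 = 0.532609
log10(0.532609) = -0.273592
20 * -0.273592 = -5.4718
L = 88 + -5.4718 = 82.5 dB

82.5


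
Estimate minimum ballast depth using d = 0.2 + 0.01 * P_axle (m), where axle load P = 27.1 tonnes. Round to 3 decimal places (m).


d = 0.2 + 0.01 * 27.1
d = 0.2 + 0.271
d = 0.471 m

0.471


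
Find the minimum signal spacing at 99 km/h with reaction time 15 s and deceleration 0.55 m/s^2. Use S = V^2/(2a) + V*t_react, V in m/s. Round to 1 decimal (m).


V = 99 / 3.6 = 27.5 m/s
Braking distance = 27.5^2 / (2*0.55) = 687.5 m
Sighting distance = 27.5 * 15 = 412.5 m
S = 687.5 + 412.5 = 1100.0 m

1100.0


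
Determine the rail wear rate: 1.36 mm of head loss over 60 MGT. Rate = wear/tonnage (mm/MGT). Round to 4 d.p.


Wear rate = total wear / cumulative tonnage
Rate = 1.36 / 60
Rate = 0.0227 mm/MGT

0.0227


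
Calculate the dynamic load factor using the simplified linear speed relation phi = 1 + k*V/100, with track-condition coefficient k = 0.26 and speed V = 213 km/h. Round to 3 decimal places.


phi = 1 + k * V / 100
phi = 1 + 0.26 * 213 / 100
phi = 1 + 0.5538
phi = 1.554

1.554


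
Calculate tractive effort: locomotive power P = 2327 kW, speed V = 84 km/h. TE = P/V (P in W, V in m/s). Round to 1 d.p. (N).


Convert: P = 2327 kW = 2327000 W
V = 84 / 3.6 = 23.3333 m/s
TE = 2327000 / 23.3333
TE = 99728.6 N

99728.6


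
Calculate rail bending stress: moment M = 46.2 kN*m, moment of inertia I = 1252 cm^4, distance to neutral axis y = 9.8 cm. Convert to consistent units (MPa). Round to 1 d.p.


Convert units:
M = 46.2 kN*m = 46200000 N*mm
y = 9.8 cm = 98 mm
I = 1252 cm^4 = 12520000 mm^4
sigma = 46200000 * 98 / 12520000
sigma = 361.6 MPa

361.6


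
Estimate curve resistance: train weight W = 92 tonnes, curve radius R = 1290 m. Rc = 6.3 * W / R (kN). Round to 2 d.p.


Rc = 6.3 * W / R
Rc = 6.3 * 92 / 1290
Rc = 579.6 / 1290
Rc = 0.45 kN

0.45


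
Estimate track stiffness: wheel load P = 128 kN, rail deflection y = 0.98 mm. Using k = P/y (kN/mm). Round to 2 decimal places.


Track stiffness k = P / y
k = 128 / 0.98
k = 130.61 kN/mm

130.61


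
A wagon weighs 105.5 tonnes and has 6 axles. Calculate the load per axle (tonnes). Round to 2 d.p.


Load per axle = total weight / number of axles
Load = 105.5 / 6
Load = 17.58 tonnes

17.58


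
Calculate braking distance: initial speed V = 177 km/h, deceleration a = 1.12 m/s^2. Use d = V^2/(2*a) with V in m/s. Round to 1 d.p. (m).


Convert speed: V = 177 / 3.6 = 49.1667 m/s
V^2 = 2417.3611
d = 2417.3611 / (2 * 1.12)
d = 2417.3611 / 2.24
d = 1079.2 m

1079.2


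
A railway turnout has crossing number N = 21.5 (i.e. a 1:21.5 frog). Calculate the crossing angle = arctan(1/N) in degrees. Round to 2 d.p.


1/N = 1/21.5 = 0.046512
angle = arctan(0.046512) = 0.046478 rad
angle = 0.046478 * 180/pi = 2.66 degrees

2.66


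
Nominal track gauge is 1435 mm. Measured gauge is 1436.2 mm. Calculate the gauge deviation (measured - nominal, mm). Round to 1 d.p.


Deviation = measured - nominal
Deviation = 1436.2 - 1435
Deviation = 1.2 mm

1.2


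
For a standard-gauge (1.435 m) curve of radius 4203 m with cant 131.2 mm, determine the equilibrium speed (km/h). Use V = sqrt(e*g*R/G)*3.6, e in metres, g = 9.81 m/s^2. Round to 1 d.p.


Convert cant: e = 131.2 mm = 0.1312 m
V_ms = sqrt(0.1312 * 9.81 * 4203 / 1.435)
V_ms = sqrt(3769.730743) = 61.3981 m/s
V = 61.3981 * 3.6 = 221.0 km/h

221.0


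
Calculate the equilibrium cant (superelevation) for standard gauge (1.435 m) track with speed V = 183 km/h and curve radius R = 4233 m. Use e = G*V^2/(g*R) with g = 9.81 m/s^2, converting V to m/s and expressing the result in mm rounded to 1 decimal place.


Convert speed: V = 183 / 3.6 = 50.8333 m/s
Apply formula: e = 1.435 * 50.8333^2 / (9.81 * 4233)
e = 1.435 * 2584.0278 / 41525.73
e = 0.089296 m = 89.3 mm

89.3


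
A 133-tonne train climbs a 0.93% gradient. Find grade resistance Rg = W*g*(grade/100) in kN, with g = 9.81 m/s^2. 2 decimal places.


Rg = W * 9.81 * grade / 100
Rg = 133 * 9.81 * 0.93 / 100
Rg = 1304.73 * 0.0093
Rg = 12.13 kN

12.13


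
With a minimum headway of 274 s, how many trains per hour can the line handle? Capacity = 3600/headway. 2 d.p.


Capacity = 3600 / headway
Capacity = 3600 / 274
Capacity = 13.14 trains/hour

13.14


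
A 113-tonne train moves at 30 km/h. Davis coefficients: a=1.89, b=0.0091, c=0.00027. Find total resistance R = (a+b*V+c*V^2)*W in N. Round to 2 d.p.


b*V = 0.0091 * 30 = 0.273
c*V^2 = 0.00027 * 900 = 0.243
R_per_t = 1.89 + 0.273 + 0.243 = 2.406 N/t
R_total = 2.406 * 113 = 271.88 N

271.88


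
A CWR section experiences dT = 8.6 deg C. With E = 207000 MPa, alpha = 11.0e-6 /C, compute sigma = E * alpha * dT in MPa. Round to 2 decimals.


sigma = E * alpha * dT
sigma = 207000 * 11.0e-6 * 8.6
sigma = 2.277 * 8.6
sigma = 19.58 MPa

19.58


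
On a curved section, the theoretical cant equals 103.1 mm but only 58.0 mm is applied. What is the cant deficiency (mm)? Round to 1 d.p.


Cant deficiency = equilibrium cant - actual cant
CD = 103.1 - 58.0
CD = 45.1 mm

45.1


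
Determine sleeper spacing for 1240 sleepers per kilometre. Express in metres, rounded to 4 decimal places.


Spacing = 1000 m / number of sleepers
Spacing = 1000 / 1240
Spacing = 0.8065 m

0.8065


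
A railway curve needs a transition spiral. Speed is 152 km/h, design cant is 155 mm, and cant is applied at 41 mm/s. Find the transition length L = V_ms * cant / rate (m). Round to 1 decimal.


Convert speed: V = 152 / 3.6 = 42.2222 m/s
L = 42.2222 * 155 / 41
L = 6544.4444 / 41
L = 159.6 m

159.6


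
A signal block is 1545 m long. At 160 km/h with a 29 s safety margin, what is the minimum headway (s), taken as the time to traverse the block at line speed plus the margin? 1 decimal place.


V = 160 / 3.6 = 44.4444 m/s
Block traversal time = 1545 / 44.4444 = 34.7625 s
Headway = 34.7625 + 29
Headway = 63.8 s

63.8


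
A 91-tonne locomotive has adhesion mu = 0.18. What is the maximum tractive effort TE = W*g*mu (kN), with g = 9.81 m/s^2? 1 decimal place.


TE_max = W * g * mu
TE_max = 91 * 9.81 * 0.18
TE_max = 892.71 * 0.18
TE_max = 160.7 kN

160.7


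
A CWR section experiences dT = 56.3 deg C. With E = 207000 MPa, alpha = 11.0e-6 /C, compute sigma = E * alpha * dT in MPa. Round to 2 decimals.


sigma = E * alpha * dT
sigma = 207000 * 11.0e-6 * 56.3
sigma = 2.277 * 56.3
sigma = 128.20 MPa

128.20


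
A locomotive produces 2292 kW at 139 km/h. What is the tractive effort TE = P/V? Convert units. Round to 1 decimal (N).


Convert: P = 2292 kW = 2292000 W
V = 139 / 3.6 = 38.6111 m/s
TE = 2292000 / 38.6111
TE = 59361.2 N

59361.2


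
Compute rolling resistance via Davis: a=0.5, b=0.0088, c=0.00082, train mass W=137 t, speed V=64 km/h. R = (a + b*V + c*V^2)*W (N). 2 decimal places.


b*V = 0.0088 * 64 = 0.5632
c*V^2 = 0.00082 * 4096 = 3.35872
R_per_t = 0.5 + 0.5632 + 3.35872 = 4.42192 N/t
R_total = 4.42192 * 137 = 605.80 N

605.80


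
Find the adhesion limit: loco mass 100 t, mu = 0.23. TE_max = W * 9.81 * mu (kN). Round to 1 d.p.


TE_max = W * g * mu
TE_max = 100 * 9.81 * 0.23
TE_max = 981.0 * 0.23
TE_max = 225.6 kN

225.6


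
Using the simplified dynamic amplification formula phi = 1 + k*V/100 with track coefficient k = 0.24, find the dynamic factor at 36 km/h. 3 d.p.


phi = 1 + k * V / 100
phi = 1 + 0.24 * 36 / 100
phi = 1 + 0.0864
phi = 1.086

1.086


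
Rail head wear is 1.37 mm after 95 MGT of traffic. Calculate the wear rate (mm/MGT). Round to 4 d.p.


Wear rate = total wear / cumulative tonnage
Rate = 1.37 / 95
Rate = 0.0144 mm/MGT

0.0144


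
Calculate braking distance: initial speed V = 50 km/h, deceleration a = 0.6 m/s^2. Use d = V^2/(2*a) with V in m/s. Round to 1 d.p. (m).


Convert speed: V = 50 / 3.6 = 13.8889 m/s
V^2 = 192.9012
d = 192.9012 / (2 * 0.6)
d = 192.9012 / 1.2
d = 160.8 m

160.8


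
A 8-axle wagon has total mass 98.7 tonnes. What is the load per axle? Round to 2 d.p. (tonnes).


Load per axle = total weight / number of axles
Load = 98.7 / 8
Load = 12.34 tonnes

12.34


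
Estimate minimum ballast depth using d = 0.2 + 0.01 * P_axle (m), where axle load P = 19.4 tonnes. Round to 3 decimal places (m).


d = 0.2 + 0.01 * 19.4
d = 0.2 + 0.194
d = 0.394 m

0.394


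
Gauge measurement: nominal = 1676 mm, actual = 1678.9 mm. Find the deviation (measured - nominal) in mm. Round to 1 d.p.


Deviation = measured - nominal
Deviation = 1678.9 - 1676
Deviation = 2.9 mm

2.9


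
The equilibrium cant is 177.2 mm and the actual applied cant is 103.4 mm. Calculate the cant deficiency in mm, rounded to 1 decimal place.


Cant deficiency = equilibrium cant - actual cant
CD = 177.2 - 103.4
CD = 73.8 mm

73.8


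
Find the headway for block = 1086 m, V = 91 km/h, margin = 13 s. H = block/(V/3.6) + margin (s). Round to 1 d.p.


V = 91 / 3.6 = 25.2778 m/s
Block traversal time = 1086 / 25.2778 = 42.9626 s
Headway = 42.9626 + 13
Headway = 56.0 s

56.0


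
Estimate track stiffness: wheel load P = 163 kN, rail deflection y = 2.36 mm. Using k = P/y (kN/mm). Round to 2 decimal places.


Track stiffness k = P / y
k = 163 / 2.36
k = 69.07 kN/mm

69.07


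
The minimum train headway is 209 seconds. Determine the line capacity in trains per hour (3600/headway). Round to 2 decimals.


Capacity = 3600 / headway
Capacity = 3600 / 209
Capacity = 17.22 trains/hour

17.22


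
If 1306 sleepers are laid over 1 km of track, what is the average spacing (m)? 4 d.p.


Spacing = 1000 m / number of sleepers
Spacing = 1000 / 1306
Spacing = 0.7657 m

0.7657


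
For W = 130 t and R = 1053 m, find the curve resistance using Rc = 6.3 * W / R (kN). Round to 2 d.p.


Rc = 6.3 * W / R
Rc = 6.3 * 130 / 1053
Rc = 819.0 / 1053
Rc = 0.78 kN

0.78


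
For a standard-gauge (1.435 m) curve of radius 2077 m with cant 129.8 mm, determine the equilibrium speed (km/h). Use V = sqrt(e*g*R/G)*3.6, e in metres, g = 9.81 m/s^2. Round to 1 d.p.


Convert cant: e = 129.8 mm = 0.1298 m
V_ms = sqrt(0.1298 * 9.81 * 2077 / 1.435)
V_ms = sqrt(1843.012562) = 42.9303 m/s
V = 42.9303 * 3.6 = 154.5 km/h

154.5


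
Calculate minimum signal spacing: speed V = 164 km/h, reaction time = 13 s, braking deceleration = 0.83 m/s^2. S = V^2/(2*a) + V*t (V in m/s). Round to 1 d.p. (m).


V = 164 / 3.6 = 45.5556 m/s
Braking distance = 45.5556^2 / (2*0.83) = 1250.1859 m
Sighting distance = 45.5556 * 13 = 592.2222 m
S = 1250.1859 + 592.2222 = 1842.4 m

1842.4


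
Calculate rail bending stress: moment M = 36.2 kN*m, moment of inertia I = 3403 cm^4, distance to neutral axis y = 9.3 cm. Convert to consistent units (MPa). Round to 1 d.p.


Convert units:
M = 36.2 kN*m = 36200000 N*mm
y = 9.3 cm = 93 mm
I = 3403 cm^4 = 34030000 mm^4
sigma = 36200000 * 93 / 34030000
sigma = 98.9 MPa

98.9


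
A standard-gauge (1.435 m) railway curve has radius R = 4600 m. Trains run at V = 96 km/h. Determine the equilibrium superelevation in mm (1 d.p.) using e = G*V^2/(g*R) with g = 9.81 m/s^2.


Convert speed: V = 96 / 3.6 = 26.6667 m/s
Apply formula: e = 1.435 * 26.6667^2 / (9.81 * 4600)
e = 1.435 * 711.1111 / 45126.0
e = 0.022613 m = 22.6 mm

22.6


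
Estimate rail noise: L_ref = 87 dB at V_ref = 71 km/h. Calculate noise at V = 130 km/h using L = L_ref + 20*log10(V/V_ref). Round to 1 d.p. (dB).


V/V_ref = 130 / 71 = 1.830986
log10(1.830986) = 0.262685
20 * 0.262685 = 5.2537
L = 87 + 5.2537 = 92.3 dB

92.3


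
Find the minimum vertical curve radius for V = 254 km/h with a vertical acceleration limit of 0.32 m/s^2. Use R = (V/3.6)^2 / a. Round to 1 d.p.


Convert speed: V = 254 / 3.6 = 70.5556 m/s
V^2 = 4978.0864 m^2/s^2
R_v = 4978.0864 / 0.32
R_v = 15556.5 m

15556.5


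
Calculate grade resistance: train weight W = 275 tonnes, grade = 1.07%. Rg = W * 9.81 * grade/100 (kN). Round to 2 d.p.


Rg = W * 9.81 * grade / 100
Rg = 275 * 9.81 * 1.07 / 100
Rg = 2697.75 * 0.0107
Rg = 28.87 kN

28.87


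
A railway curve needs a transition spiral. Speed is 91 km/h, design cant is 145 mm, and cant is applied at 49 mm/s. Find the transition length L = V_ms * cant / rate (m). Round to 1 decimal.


Convert speed: V = 91 / 3.6 = 25.2778 m/s
L = 25.2778 * 145 / 49
L = 3665.2778 / 49
L = 74.8 m

74.8


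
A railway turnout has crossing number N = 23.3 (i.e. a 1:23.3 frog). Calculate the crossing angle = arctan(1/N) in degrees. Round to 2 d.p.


1/N = 1/23.3 = 0.042918
angle = arctan(0.042918) = 0.042892 rad
angle = 0.042892 * 180/pi = 2.46 degrees

2.46


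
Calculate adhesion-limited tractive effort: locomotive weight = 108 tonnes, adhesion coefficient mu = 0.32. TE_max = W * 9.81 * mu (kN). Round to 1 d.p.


TE_max = W * g * mu
TE_max = 108 * 9.81 * 0.32
TE_max = 1059.48 * 0.32
TE_max = 339.0 kN

339.0


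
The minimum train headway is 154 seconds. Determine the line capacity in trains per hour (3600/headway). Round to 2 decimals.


Capacity = 3600 / headway
Capacity = 3600 / 154
Capacity = 23.38 trains/hour

23.38


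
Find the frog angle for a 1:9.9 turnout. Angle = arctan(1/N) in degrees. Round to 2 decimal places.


1/N = 1/9.9 = 0.10101
angle = arctan(0.10101) = 0.100669 rad
angle = 0.100669 * 180/pi = 5.77 degrees

5.77


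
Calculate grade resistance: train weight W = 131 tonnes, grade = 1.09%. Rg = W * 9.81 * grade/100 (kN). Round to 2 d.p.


Rg = W * 9.81 * grade / 100
Rg = 131 * 9.81 * 1.09 / 100
Rg = 1285.11 * 0.0109
Rg = 14.01 kN

14.01


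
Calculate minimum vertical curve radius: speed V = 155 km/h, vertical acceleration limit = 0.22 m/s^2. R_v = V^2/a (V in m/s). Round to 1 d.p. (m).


Convert speed: V = 155 / 3.6 = 43.0556 m/s
V^2 = 1853.7809 m^2/s^2
R_v = 1853.7809 / 0.22
R_v = 8426.3 m

8426.3


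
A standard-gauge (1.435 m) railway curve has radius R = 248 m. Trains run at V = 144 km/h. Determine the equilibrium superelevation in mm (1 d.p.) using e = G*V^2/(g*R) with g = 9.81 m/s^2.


Convert speed: V = 144 / 3.6 = 40.0 m/s
Apply formula: e = 1.435 * 40.0^2 / (9.81 * 248)
e = 1.435 * 1600.0 / 2432.88
e = 0.943737 m = 943.7 mm

943.7


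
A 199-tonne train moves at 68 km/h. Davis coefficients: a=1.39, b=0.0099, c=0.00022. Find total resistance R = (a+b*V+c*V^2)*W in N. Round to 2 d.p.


b*V = 0.0099 * 68 = 0.6732
c*V^2 = 0.00022 * 4624 = 1.01728
R_per_t = 1.39 + 0.6732 + 1.01728 = 3.08048 N/t
R_total = 3.08048 * 199 = 613.02 N

613.02


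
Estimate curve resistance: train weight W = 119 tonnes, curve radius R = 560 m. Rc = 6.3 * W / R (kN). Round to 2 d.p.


Rc = 6.3 * W / R
Rc = 6.3 * 119 / 560
Rc = 749.7 / 560
Rc = 1.34 kN

1.34


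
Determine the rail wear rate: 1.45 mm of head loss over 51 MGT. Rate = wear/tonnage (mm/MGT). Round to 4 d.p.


Wear rate = total wear / cumulative tonnage
Rate = 1.45 / 51
Rate = 0.0284 mm/MGT

0.0284


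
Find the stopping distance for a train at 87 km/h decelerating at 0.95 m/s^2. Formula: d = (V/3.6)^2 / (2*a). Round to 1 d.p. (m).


Convert speed: V = 87 / 3.6 = 24.1667 m/s
V^2 = 584.0278
d = 584.0278 / (2 * 0.95)
d = 584.0278 / 1.9
d = 307.4 m

307.4


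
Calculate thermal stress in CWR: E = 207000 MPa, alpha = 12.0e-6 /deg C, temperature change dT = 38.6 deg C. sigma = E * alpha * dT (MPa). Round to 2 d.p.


sigma = E * alpha * dT
sigma = 207000 * 12.0e-6 * 38.6
sigma = 2.484 * 38.6
sigma = 95.88 MPa

95.88


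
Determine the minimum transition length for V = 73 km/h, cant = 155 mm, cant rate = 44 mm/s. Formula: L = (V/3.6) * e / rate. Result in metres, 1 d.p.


Convert speed: V = 73 / 3.6 = 20.2778 m/s
L = 20.2778 * 155 / 44
L = 3143.0556 / 44
L = 71.4 m

71.4


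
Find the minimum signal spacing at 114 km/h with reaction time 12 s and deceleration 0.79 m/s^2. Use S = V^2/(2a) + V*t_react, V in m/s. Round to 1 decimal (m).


V = 114 / 3.6 = 31.6667 m/s
Braking distance = 31.6667^2 / (2*0.79) = 634.6695 m
Sighting distance = 31.6667 * 12 = 380.0 m
S = 634.6695 + 380.0 = 1014.7 m

1014.7


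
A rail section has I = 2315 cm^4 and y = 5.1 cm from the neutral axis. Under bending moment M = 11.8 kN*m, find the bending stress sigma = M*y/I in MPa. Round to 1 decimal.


Convert units:
M = 11.8 kN*m = 11800000 N*mm
y = 5.1 cm = 51 mm
I = 2315 cm^4 = 23150000 mm^4
sigma = 11800000 * 51 / 23150000
sigma = 26.0 MPa

26.0


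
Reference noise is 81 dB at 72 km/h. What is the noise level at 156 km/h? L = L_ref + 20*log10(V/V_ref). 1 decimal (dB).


V/V_ref = 156 / 72 = 2.166667
log10(2.166667) = 0.335792
20 * 0.335792 = 6.7158
L = 81 + 6.7158 = 87.7 dB

87.7


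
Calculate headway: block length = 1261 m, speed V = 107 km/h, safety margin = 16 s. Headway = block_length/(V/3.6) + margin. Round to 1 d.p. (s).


V = 107 / 3.6 = 29.7222 m/s
Block traversal time = 1261 / 29.7222 = 42.4262 s
Headway = 42.4262 + 16
Headway = 58.4 s

58.4


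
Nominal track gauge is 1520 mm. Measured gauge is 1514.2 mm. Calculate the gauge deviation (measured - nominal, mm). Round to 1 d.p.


Deviation = measured - nominal
Deviation = 1514.2 - 1520
Deviation = -5.8 mm

-5.8


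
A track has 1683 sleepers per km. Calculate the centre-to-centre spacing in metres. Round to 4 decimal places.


Spacing = 1000 m / number of sleepers
Spacing = 1000 / 1683
Spacing = 0.5942 m

0.5942


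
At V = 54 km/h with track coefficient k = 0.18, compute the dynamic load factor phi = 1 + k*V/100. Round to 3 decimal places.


phi = 1 + k * V / 100
phi = 1 + 0.18 * 54 / 100
phi = 1 + 0.0972
phi = 1.097

1.097


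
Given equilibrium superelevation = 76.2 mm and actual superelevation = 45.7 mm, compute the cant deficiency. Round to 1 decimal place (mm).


Cant deficiency = equilibrium cant - actual cant
CD = 76.2 - 45.7
CD = 30.5 mm

30.5


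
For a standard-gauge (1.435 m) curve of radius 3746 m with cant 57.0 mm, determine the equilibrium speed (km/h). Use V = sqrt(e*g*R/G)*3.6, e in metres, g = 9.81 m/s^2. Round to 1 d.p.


Convert cant: e = 57.0 mm = 0.0570 m
V_ms = sqrt(0.0570 * 9.81 * 3746 / 1.435)
V_ms = sqrt(1459.686983) = 38.2059 m/s
V = 38.2059 * 3.6 = 137.5 km/h

137.5


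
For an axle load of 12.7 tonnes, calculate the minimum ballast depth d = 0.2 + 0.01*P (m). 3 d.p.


d = 0.2 + 0.01 * 12.7
d = 0.2 + 0.127
d = 0.327 m

0.327


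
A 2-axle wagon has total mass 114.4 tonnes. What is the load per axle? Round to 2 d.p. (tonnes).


Load per axle = total weight / number of axles
Load = 114.4 / 2
Load = 57.20 tonnes

57.20


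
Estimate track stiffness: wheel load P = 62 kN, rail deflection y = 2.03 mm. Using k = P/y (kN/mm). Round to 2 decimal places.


Track stiffness k = P / y
k = 62 / 2.03
k = 30.54 kN/mm

30.54


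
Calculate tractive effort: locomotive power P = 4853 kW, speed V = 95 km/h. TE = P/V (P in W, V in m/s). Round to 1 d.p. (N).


Convert: P = 4853 kW = 4853000 W
V = 95 / 3.6 = 26.3889 m/s
TE = 4853000 / 26.3889
TE = 183903.2 N

183903.2


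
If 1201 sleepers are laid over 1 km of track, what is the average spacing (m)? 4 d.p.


Spacing = 1000 m / number of sleepers
Spacing = 1000 / 1201
Spacing = 0.8326 m

0.8326


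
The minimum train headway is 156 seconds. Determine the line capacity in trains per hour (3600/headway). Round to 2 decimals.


Capacity = 3600 / headway
Capacity = 3600 / 156
Capacity = 23.08 trains/hour

23.08


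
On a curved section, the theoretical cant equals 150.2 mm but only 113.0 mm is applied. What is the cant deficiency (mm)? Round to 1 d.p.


Cant deficiency = equilibrium cant - actual cant
CD = 150.2 - 113.0
CD = 37.2 mm

37.2


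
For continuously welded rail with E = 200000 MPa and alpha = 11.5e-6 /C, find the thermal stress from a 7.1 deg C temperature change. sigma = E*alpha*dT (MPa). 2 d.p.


sigma = E * alpha * dT
sigma = 200000 * 11.5e-6 * 7.1
sigma = 2.3 * 7.1
sigma = 16.33 MPa

16.33


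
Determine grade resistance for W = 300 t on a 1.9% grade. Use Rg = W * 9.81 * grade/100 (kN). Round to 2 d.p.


Rg = W * 9.81 * grade / 100
Rg = 300 * 9.81 * 1.9 / 100
Rg = 2943.0 * 0.019
Rg = 55.92 kN

55.92


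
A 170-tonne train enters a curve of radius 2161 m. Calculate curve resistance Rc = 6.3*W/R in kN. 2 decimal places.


Rc = 6.3 * W / R
Rc = 6.3 * 170 / 2161
Rc = 1071.0 / 2161
Rc = 0.50 kN

0.50


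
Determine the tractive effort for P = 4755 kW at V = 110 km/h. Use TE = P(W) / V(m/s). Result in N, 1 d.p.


Convert: P = 4755 kW = 4755000 W
V = 110 / 3.6 = 30.5556 m/s
TE = 4755000 / 30.5556
TE = 155618.2 N

155618.2


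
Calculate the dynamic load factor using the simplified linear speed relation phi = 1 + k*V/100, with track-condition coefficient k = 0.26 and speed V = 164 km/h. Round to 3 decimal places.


phi = 1 + k * V / 100
phi = 1 + 0.26 * 164 / 100
phi = 1 + 0.4264
phi = 1.426

1.426


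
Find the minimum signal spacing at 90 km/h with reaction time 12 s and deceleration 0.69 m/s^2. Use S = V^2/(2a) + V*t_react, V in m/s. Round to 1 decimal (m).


V = 90 / 3.6 = 25.0 m/s
Braking distance = 25.0^2 / (2*0.69) = 452.8986 m
Sighting distance = 25.0 * 12 = 300.0 m
S = 452.8986 + 300.0 = 752.9 m

752.9


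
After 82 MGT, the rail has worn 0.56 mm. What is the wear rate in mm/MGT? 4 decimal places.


Wear rate = total wear / cumulative tonnage
Rate = 0.56 / 82
Rate = 0.0068 mm/MGT

0.0068


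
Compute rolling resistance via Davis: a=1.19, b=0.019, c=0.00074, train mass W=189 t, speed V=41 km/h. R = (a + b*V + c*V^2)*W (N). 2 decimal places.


b*V = 0.019 * 41 = 0.779
c*V^2 = 0.00074 * 1681 = 1.24394
R_per_t = 1.19 + 0.779 + 1.24394 = 3.21294 N/t
R_total = 3.21294 * 189 = 607.25 N

607.25


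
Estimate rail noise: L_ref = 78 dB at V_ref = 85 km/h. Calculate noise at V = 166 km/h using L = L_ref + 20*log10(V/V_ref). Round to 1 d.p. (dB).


V/V_ref = 166 / 85 = 1.952941
log10(1.952941) = 0.290689
20 * 0.290689 = 5.8138
L = 78 + 5.8138 = 83.8 dB

83.8


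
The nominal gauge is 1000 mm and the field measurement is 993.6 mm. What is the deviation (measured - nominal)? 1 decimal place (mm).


Deviation = measured - nominal
Deviation = 993.6 - 1000
Deviation = -6.4 mm

-6.4


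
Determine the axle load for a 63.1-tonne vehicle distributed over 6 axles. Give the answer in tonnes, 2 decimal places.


Load per axle = total weight / number of axles
Load = 63.1 / 6
Load = 10.52 tonnes

10.52


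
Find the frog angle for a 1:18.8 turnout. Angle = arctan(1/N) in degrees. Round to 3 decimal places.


1/N = 1/18.8 = 0.053191
angle = arctan(0.053191) = 0.053141 rad
angle = 0.053141 * 180/pi = 3.045 degrees

3.045


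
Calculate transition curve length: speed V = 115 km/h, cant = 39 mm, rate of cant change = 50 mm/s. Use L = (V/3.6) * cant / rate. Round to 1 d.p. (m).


Convert speed: V = 115 / 3.6 = 31.9444 m/s
L = 31.9444 * 39 / 50
L = 1245.8333 / 50
L = 24.9 m

24.9


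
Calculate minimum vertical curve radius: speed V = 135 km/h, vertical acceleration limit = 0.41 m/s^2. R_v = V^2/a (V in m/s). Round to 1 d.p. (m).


Convert speed: V = 135 / 3.6 = 37.5 m/s
V^2 = 1406.25 m^2/s^2
R_v = 1406.25 / 0.41
R_v = 3429.9 m

3429.9


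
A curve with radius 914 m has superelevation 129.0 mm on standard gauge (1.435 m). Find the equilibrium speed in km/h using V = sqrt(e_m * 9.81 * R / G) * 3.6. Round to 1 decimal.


Convert cant: e = 129.0 mm = 0.1290 m
V_ms = sqrt(0.1290 * 9.81 * 914 / 1.435)
V_ms = sqrt(806.033352) = 28.3907 m/s
V = 28.3907 * 3.6 = 102.2 km/h

102.2


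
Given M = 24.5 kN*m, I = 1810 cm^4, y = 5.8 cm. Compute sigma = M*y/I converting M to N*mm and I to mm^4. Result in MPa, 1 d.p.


Convert units:
M = 24.5 kN*m = 24500000 N*mm
y = 5.8 cm = 58 mm
I = 1810 cm^4 = 18100000 mm^4
sigma = 24500000 * 58 / 18100000
sigma = 78.5 MPa

78.5


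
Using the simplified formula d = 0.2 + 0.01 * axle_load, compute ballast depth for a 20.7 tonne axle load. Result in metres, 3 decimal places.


d = 0.2 + 0.01 * 20.7
d = 0.2 + 0.207
d = 0.407 m

0.407


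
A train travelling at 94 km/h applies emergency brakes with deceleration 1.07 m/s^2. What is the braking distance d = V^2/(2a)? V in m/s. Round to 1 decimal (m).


Convert speed: V = 94 / 3.6 = 26.1111 m/s
V^2 = 681.7901
d = 681.7901 / (2 * 1.07)
d = 681.7901 / 2.14
d = 318.6 m

318.6


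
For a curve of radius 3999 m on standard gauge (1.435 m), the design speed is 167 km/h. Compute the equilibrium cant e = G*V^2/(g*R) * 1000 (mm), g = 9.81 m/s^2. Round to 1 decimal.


Convert speed: V = 167 / 3.6 = 46.3889 m/s
Apply formula: e = 1.435 * 46.3889^2 / (9.81 * 3999)
e = 1.435 * 2151.929 / 39230.19
e = 0.078715 m = 78.7 mm

78.7


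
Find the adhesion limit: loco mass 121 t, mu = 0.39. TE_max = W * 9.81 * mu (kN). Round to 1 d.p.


TE_max = W * g * mu
TE_max = 121 * 9.81 * 0.39
TE_max = 1187.01 * 0.39
TE_max = 462.9 kN

462.9


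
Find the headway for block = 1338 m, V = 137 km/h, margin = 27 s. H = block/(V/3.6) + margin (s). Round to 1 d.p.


V = 137 / 3.6 = 38.0556 m/s
Block traversal time = 1338 / 38.0556 = 35.1591 s
Headway = 35.1591 + 27
Headway = 62.2 s

62.2


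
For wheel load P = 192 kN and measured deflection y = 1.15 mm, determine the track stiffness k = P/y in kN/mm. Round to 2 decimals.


Track stiffness k = P / y
k = 192 / 1.15
k = 166.96 kN/mm

166.96


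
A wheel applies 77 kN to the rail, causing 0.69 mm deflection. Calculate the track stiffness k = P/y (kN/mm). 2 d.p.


Track stiffness k = P / y
k = 77 / 0.69
k = 111.59 kN/mm

111.59


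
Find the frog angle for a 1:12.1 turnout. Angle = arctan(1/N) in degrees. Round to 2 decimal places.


1/N = 1/12.1 = 0.082645
angle = arctan(0.082645) = 0.082457 rad
angle = 0.082457 * 180/pi = 4.72 degrees

4.72


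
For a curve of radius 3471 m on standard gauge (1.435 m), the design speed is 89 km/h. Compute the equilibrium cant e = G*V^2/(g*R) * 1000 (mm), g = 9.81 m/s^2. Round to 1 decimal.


Convert speed: V = 89 / 3.6 = 24.7222 m/s
Apply formula: e = 1.435 * 24.7222^2 / (9.81 * 3471)
e = 1.435 * 611.1883 / 34050.51
e = 0.025757 m = 25.8 mm

25.8


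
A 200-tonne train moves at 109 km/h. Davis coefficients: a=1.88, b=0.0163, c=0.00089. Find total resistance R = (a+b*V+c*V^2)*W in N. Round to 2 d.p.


b*V = 0.0163 * 109 = 1.7767
c*V^2 = 0.00089 * 11881 = 10.57409
R_per_t = 1.88 + 1.7767 + 10.57409 = 14.23079 N/t
R_total = 14.23079 * 200 = 2846.16 N

2846.16


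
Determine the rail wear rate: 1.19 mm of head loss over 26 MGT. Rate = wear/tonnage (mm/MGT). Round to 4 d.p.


Wear rate = total wear / cumulative tonnage
Rate = 1.19 / 26
Rate = 0.0458 mm/MGT

0.0458


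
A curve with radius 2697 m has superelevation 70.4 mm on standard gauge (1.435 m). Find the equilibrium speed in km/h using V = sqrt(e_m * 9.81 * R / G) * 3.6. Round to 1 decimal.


Convert cant: e = 70.4 mm = 0.0704 m
V_ms = sqrt(0.0704 * 9.81 * 2697 / 1.435)
V_ms = sqrt(1297.988103) = 36.0276 m/s
V = 36.0276 * 3.6 = 129.7 km/h

129.7


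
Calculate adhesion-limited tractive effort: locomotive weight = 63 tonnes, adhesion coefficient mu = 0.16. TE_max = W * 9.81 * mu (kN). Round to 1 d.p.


TE_max = W * g * mu
TE_max = 63 * 9.81 * 0.16
TE_max = 618.03 * 0.16
TE_max = 98.9 kN

98.9


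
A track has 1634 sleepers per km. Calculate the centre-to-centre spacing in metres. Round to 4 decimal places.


Spacing = 1000 m / number of sleepers
Spacing = 1000 / 1634
Spacing = 0.6120 m

0.6120


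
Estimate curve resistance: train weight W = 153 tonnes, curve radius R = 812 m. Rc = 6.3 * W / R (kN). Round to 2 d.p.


Rc = 6.3 * W / R
Rc = 6.3 * 153 / 812
Rc = 963.9 / 812
Rc = 1.19 kN

1.19


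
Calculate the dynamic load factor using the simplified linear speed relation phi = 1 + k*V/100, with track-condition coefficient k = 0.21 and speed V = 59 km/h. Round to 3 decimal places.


phi = 1 + k * V / 100
phi = 1 + 0.21 * 59 / 100
phi = 1 + 0.1239
phi = 1.124

1.124


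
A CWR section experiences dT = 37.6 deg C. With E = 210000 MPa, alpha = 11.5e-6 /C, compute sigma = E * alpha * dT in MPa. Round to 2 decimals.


sigma = E * alpha * dT
sigma = 210000 * 11.5e-6 * 37.6
sigma = 2.415 * 37.6
sigma = 90.80 MPa

90.80


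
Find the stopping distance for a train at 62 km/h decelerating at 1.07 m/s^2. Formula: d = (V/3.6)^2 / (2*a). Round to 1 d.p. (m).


Convert speed: V = 62 / 3.6 = 17.2222 m/s
V^2 = 296.6049
d = 296.6049 / (2 * 1.07)
d = 296.6049 / 2.14
d = 138.6 m

138.6


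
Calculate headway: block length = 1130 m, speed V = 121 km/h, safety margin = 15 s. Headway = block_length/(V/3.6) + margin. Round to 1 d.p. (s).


V = 121 / 3.6 = 33.6111 m/s
Block traversal time = 1130 / 33.6111 = 33.6198 s
Headway = 33.6198 + 15
Headway = 48.6 s

48.6


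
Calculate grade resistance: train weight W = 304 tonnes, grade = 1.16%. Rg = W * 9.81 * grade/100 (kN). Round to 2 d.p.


Rg = W * 9.81 * grade / 100
Rg = 304 * 9.81 * 1.16 / 100
Rg = 2982.24 * 0.0116
Rg = 34.59 kN

34.59


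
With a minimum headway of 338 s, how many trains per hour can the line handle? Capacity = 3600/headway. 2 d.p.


Capacity = 3600 / headway
Capacity = 3600 / 338
Capacity = 10.65 trains/hour

10.65


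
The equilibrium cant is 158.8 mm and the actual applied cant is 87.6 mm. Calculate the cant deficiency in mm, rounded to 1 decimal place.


Cant deficiency = equilibrium cant - actual cant
CD = 158.8 - 87.6
CD = 71.2 mm

71.2


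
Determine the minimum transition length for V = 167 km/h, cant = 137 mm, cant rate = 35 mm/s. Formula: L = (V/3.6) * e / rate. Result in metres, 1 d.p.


Convert speed: V = 167 / 3.6 = 46.3889 m/s
L = 46.3889 * 137 / 35
L = 6355.2778 / 35
L = 181.6 m

181.6


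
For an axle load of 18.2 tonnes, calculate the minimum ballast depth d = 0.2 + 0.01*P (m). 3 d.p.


d = 0.2 + 0.01 * 18.2
d = 0.2 + 0.182
d = 0.382 m

0.382


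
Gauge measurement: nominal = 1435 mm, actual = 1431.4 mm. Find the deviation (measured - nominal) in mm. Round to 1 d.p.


Deviation = measured - nominal
Deviation = 1431.4 - 1435
Deviation = -3.6 mm

-3.6


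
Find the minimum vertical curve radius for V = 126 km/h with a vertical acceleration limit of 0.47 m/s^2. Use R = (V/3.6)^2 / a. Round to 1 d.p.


Convert speed: V = 126 / 3.6 = 35.0 m/s
V^2 = 1225.0 m^2/s^2
R_v = 1225.0 / 0.47
R_v = 2606.4 m

2606.4


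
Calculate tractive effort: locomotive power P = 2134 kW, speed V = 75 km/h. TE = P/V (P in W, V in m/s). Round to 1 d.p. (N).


Convert: P = 2134 kW = 2134000 W
V = 75 / 3.6 = 20.8333 m/s
TE = 2134000 / 20.8333
TE = 102432.0 N

102432.0


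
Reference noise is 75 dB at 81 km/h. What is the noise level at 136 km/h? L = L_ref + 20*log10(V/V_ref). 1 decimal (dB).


V/V_ref = 136 / 81 = 1.679012
log10(1.679012) = 0.225054
20 * 0.225054 = 4.5011
L = 75 + 4.5011 = 79.5 dB

79.5


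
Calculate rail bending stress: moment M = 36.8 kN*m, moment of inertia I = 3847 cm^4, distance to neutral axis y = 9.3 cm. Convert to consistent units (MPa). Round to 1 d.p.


Convert units:
M = 36.8 kN*m = 36800000 N*mm
y = 9.3 cm = 93 mm
I = 3847 cm^4 = 38470000 mm^4
sigma = 36800000 * 93 / 38470000
sigma = 89.0 MPa

89.0


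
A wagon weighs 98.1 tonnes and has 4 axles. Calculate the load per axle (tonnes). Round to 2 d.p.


Load per axle = total weight / number of axles
Load = 98.1 / 4
Load = 24.53 tonnes

24.53


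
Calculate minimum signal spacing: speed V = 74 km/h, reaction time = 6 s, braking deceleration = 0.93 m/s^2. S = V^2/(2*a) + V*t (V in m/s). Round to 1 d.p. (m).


V = 74 / 3.6 = 20.5556 m/s
Braking distance = 20.5556^2 / (2*0.93) = 227.1671 m
Sighting distance = 20.5556 * 6 = 123.3333 m
S = 227.1671 + 123.3333 = 350.5 m

350.5


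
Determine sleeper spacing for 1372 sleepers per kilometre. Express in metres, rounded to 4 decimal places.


Spacing = 1000 m / number of sleepers
Spacing = 1000 / 1372
Spacing = 0.7289 m

0.7289


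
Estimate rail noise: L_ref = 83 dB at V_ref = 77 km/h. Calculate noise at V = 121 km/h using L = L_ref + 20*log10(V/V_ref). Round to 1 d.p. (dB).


V/V_ref = 121 / 77 = 1.571429
log10(1.571429) = 0.196295
20 * 0.196295 = 3.9259
L = 83 + 3.9259 = 86.9 dB

86.9


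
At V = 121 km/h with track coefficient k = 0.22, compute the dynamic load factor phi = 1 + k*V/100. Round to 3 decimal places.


phi = 1 + k * V / 100
phi = 1 + 0.22 * 121 / 100
phi = 1 + 0.2662
phi = 1.266

1.266


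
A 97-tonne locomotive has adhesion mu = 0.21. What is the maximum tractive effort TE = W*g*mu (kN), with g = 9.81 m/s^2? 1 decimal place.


TE_max = W * g * mu
TE_max = 97 * 9.81 * 0.21
TE_max = 951.57 * 0.21
TE_max = 199.8 kN

199.8


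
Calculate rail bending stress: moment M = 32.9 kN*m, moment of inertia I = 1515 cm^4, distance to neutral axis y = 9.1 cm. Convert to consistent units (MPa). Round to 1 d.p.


Convert units:
M = 32.9 kN*m = 32900000 N*mm
y = 9.1 cm = 91 mm
I = 1515 cm^4 = 15150000 mm^4
sigma = 32900000 * 91 / 15150000
sigma = 197.6 MPa

197.6


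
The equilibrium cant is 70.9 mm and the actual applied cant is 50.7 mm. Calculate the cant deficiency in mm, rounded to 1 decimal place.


Cant deficiency = equilibrium cant - actual cant
CD = 70.9 - 50.7
CD = 20.2 mm

20.2


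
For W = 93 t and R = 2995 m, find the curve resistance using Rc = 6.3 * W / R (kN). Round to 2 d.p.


Rc = 6.3 * W / R
Rc = 6.3 * 93 / 2995
Rc = 585.9 / 2995
Rc = 0.20 kN

0.20


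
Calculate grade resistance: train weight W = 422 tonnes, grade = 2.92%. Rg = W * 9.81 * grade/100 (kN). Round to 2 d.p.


Rg = W * 9.81 * grade / 100
Rg = 422 * 9.81 * 2.92 / 100
Rg = 4139.82 * 0.0292
Rg = 120.88 kN

120.88


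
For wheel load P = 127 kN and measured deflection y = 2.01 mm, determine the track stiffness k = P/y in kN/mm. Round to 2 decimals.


Track stiffness k = P / y
k = 127 / 2.01
k = 63.18 kN/mm

63.18


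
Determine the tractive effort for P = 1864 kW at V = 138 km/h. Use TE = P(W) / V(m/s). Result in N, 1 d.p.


Convert: P = 1864 kW = 1864000 W
V = 138 / 3.6 = 38.3333 m/s
TE = 1864000 / 38.3333
TE = 48626.1 N

48626.1


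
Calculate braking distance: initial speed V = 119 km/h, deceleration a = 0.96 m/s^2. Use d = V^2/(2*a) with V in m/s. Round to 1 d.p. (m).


Convert speed: V = 119 / 3.6 = 33.0556 m/s
V^2 = 1092.6698
d = 1092.6698 / (2 * 0.96)
d = 1092.6698 / 1.92
d = 569.1 m

569.1


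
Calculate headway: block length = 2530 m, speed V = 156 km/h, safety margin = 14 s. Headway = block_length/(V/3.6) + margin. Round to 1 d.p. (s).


V = 156 / 3.6 = 43.3333 m/s
Block traversal time = 2530 / 43.3333 = 58.3846 s
Headway = 58.3846 + 14
Headway = 72.4 s

72.4


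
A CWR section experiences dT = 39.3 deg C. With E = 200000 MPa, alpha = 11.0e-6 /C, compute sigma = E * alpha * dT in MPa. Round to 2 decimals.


sigma = E * alpha * dT
sigma = 200000 * 11.0e-6 * 39.3
sigma = 2.2 * 39.3
sigma = 86.46 MPa

86.46


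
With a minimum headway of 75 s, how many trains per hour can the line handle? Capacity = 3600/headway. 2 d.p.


Capacity = 3600 / headway
Capacity = 3600 / 75
Capacity = 48.00 trains/hour

48.00


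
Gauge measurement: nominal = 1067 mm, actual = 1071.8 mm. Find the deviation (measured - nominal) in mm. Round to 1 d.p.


Deviation = measured - nominal
Deviation = 1071.8 - 1067
Deviation = 4.8 mm

4.8


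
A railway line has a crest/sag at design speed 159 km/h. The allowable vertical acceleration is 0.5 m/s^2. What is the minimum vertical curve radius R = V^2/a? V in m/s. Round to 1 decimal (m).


Convert speed: V = 159 / 3.6 = 44.1667 m/s
V^2 = 1950.6944 m^2/s^2
R_v = 1950.6944 / 0.5
R_v = 3901.4 m

3901.4


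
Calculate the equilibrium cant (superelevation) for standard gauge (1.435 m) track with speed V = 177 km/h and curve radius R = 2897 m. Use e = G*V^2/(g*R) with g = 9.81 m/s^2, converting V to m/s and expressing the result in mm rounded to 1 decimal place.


Convert speed: V = 177 / 3.6 = 49.1667 m/s
Apply formula: e = 1.435 * 49.1667^2 / (9.81 * 2897)
e = 1.435 * 2417.3611 / 28419.57
e = 0.122061 m = 122.1 mm

122.1


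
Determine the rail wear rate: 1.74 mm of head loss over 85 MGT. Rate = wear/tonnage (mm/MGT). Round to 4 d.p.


Wear rate = total wear / cumulative tonnage
Rate = 1.74 / 85
Rate = 0.0205 mm/MGT

0.0205


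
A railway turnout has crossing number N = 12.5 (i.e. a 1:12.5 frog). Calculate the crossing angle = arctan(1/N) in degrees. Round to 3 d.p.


1/N = 1/12.5 = 0.08
angle = arctan(0.08) = 0.07983 rad
angle = 0.07983 * 180/pi = 4.574 degrees

4.574


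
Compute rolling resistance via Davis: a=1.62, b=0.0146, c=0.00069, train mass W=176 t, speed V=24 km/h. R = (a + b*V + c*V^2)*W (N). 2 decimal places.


b*V = 0.0146 * 24 = 0.3504
c*V^2 = 0.00069 * 576 = 0.39744
R_per_t = 1.62 + 0.3504 + 0.39744 = 2.36784 N/t
R_total = 2.36784 * 176 = 416.74 N

416.74
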